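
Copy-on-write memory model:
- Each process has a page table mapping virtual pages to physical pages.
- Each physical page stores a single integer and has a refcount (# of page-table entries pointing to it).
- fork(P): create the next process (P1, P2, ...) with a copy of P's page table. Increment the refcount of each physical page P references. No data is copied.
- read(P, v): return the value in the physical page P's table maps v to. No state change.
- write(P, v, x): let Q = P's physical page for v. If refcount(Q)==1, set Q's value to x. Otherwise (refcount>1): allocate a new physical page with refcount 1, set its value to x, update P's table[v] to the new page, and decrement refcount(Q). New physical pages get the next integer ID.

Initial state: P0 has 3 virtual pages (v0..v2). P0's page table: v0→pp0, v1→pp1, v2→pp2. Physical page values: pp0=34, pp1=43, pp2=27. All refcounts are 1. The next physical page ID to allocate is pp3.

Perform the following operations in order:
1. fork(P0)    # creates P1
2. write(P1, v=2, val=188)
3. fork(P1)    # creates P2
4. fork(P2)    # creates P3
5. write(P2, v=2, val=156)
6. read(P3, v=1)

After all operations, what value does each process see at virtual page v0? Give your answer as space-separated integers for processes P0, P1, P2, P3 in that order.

Answer: 34 34 34 34

Derivation:
Op 1: fork(P0) -> P1. 3 ppages; refcounts: pp0:2 pp1:2 pp2:2
Op 2: write(P1, v2, 188). refcount(pp2)=2>1 -> COPY to pp3. 4 ppages; refcounts: pp0:2 pp1:2 pp2:1 pp3:1
Op 3: fork(P1) -> P2. 4 ppages; refcounts: pp0:3 pp1:3 pp2:1 pp3:2
Op 4: fork(P2) -> P3. 4 ppages; refcounts: pp0:4 pp1:4 pp2:1 pp3:3
Op 5: write(P2, v2, 156). refcount(pp3)=3>1 -> COPY to pp4. 5 ppages; refcounts: pp0:4 pp1:4 pp2:1 pp3:2 pp4:1
Op 6: read(P3, v1) -> 43. No state change.
P0: v0 -> pp0 = 34
P1: v0 -> pp0 = 34
P2: v0 -> pp0 = 34
P3: v0 -> pp0 = 34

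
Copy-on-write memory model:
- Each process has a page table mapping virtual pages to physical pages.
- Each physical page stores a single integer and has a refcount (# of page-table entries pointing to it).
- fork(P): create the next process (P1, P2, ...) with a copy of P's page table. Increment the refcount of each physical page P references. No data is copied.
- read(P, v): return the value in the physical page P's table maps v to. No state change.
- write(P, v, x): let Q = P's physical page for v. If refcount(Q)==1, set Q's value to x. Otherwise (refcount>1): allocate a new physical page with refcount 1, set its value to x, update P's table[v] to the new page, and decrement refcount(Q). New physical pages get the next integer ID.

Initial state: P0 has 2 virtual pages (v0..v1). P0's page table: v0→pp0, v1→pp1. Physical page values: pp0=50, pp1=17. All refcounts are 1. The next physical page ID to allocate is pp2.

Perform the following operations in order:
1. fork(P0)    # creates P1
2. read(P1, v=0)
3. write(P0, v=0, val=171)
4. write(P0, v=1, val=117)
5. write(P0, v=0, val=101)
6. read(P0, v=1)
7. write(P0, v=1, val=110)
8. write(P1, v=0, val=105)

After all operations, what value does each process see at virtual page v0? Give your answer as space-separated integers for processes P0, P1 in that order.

Answer: 101 105

Derivation:
Op 1: fork(P0) -> P1. 2 ppages; refcounts: pp0:2 pp1:2
Op 2: read(P1, v0) -> 50. No state change.
Op 3: write(P0, v0, 171). refcount(pp0)=2>1 -> COPY to pp2. 3 ppages; refcounts: pp0:1 pp1:2 pp2:1
Op 4: write(P0, v1, 117). refcount(pp1)=2>1 -> COPY to pp3. 4 ppages; refcounts: pp0:1 pp1:1 pp2:1 pp3:1
Op 5: write(P0, v0, 101). refcount(pp2)=1 -> write in place. 4 ppages; refcounts: pp0:1 pp1:1 pp2:1 pp3:1
Op 6: read(P0, v1) -> 117. No state change.
Op 7: write(P0, v1, 110). refcount(pp3)=1 -> write in place. 4 ppages; refcounts: pp0:1 pp1:1 pp2:1 pp3:1
Op 8: write(P1, v0, 105). refcount(pp0)=1 -> write in place. 4 ppages; refcounts: pp0:1 pp1:1 pp2:1 pp3:1
P0: v0 -> pp2 = 101
P1: v0 -> pp0 = 105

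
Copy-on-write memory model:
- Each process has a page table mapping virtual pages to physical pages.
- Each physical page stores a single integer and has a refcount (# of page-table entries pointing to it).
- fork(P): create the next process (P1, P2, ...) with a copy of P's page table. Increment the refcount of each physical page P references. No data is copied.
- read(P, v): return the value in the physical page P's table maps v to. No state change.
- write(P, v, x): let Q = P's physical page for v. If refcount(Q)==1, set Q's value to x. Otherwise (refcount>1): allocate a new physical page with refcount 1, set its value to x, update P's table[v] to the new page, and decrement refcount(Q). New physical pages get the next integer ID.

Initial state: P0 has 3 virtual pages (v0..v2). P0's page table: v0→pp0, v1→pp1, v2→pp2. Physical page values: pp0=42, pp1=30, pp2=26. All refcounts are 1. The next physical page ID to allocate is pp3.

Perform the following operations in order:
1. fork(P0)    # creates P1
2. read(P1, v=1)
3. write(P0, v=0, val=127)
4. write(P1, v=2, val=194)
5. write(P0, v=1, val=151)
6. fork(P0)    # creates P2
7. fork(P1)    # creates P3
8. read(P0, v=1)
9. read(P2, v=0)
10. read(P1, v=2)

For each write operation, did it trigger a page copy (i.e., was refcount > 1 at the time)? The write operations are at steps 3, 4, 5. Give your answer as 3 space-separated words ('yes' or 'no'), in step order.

Op 1: fork(P0) -> P1. 3 ppages; refcounts: pp0:2 pp1:2 pp2:2
Op 2: read(P1, v1) -> 30. No state change.
Op 3: write(P0, v0, 127). refcount(pp0)=2>1 -> COPY to pp3. 4 ppages; refcounts: pp0:1 pp1:2 pp2:2 pp3:1
Op 4: write(P1, v2, 194). refcount(pp2)=2>1 -> COPY to pp4. 5 ppages; refcounts: pp0:1 pp1:2 pp2:1 pp3:1 pp4:1
Op 5: write(P0, v1, 151). refcount(pp1)=2>1 -> COPY to pp5. 6 ppages; refcounts: pp0:1 pp1:1 pp2:1 pp3:1 pp4:1 pp5:1
Op 6: fork(P0) -> P2. 6 ppages; refcounts: pp0:1 pp1:1 pp2:2 pp3:2 pp4:1 pp5:2
Op 7: fork(P1) -> P3. 6 ppages; refcounts: pp0:2 pp1:2 pp2:2 pp3:2 pp4:2 pp5:2
Op 8: read(P0, v1) -> 151. No state change.
Op 9: read(P2, v0) -> 127. No state change.
Op 10: read(P1, v2) -> 194. No state change.

yes yes yes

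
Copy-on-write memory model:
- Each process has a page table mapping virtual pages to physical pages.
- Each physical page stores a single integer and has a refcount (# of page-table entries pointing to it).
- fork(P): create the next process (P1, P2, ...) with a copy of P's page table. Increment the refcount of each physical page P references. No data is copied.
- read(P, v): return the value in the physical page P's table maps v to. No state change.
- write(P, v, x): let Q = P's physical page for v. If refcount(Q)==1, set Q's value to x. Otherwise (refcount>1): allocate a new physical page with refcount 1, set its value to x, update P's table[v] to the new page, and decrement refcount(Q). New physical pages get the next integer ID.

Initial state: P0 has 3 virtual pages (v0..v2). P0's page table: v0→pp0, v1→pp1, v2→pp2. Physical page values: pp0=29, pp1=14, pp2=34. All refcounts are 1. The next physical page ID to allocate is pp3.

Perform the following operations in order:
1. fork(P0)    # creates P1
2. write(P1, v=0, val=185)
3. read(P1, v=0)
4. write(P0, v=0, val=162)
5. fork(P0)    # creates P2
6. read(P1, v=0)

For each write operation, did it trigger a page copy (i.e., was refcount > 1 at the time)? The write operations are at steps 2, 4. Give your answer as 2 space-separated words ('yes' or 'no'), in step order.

Op 1: fork(P0) -> P1. 3 ppages; refcounts: pp0:2 pp1:2 pp2:2
Op 2: write(P1, v0, 185). refcount(pp0)=2>1 -> COPY to pp3. 4 ppages; refcounts: pp0:1 pp1:2 pp2:2 pp3:1
Op 3: read(P1, v0) -> 185. No state change.
Op 4: write(P0, v0, 162). refcount(pp0)=1 -> write in place. 4 ppages; refcounts: pp0:1 pp1:2 pp2:2 pp3:1
Op 5: fork(P0) -> P2. 4 ppages; refcounts: pp0:2 pp1:3 pp2:3 pp3:1
Op 6: read(P1, v0) -> 185. No state change.

yes no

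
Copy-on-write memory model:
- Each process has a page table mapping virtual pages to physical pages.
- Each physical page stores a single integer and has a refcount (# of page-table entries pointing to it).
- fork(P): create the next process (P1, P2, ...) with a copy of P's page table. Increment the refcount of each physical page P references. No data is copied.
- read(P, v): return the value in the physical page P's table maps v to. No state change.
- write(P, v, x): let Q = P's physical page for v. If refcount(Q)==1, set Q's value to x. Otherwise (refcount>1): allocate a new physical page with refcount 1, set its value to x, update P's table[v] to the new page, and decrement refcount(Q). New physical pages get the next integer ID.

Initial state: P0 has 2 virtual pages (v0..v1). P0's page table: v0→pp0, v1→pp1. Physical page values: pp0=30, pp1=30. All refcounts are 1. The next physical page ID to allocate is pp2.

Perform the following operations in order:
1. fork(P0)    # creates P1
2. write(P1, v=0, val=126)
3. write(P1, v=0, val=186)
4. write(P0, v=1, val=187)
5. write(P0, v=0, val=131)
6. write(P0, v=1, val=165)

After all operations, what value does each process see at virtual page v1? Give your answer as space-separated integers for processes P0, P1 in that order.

Answer: 165 30

Derivation:
Op 1: fork(P0) -> P1. 2 ppages; refcounts: pp0:2 pp1:2
Op 2: write(P1, v0, 126). refcount(pp0)=2>1 -> COPY to pp2. 3 ppages; refcounts: pp0:1 pp1:2 pp2:1
Op 3: write(P1, v0, 186). refcount(pp2)=1 -> write in place. 3 ppages; refcounts: pp0:1 pp1:2 pp2:1
Op 4: write(P0, v1, 187). refcount(pp1)=2>1 -> COPY to pp3. 4 ppages; refcounts: pp0:1 pp1:1 pp2:1 pp3:1
Op 5: write(P0, v0, 131). refcount(pp0)=1 -> write in place. 4 ppages; refcounts: pp0:1 pp1:1 pp2:1 pp3:1
Op 6: write(P0, v1, 165). refcount(pp3)=1 -> write in place. 4 ppages; refcounts: pp0:1 pp1:1 pp2:1 pp3:1
P0: v1 -> pp3 = 165
P1: v1 -> pp1 = 30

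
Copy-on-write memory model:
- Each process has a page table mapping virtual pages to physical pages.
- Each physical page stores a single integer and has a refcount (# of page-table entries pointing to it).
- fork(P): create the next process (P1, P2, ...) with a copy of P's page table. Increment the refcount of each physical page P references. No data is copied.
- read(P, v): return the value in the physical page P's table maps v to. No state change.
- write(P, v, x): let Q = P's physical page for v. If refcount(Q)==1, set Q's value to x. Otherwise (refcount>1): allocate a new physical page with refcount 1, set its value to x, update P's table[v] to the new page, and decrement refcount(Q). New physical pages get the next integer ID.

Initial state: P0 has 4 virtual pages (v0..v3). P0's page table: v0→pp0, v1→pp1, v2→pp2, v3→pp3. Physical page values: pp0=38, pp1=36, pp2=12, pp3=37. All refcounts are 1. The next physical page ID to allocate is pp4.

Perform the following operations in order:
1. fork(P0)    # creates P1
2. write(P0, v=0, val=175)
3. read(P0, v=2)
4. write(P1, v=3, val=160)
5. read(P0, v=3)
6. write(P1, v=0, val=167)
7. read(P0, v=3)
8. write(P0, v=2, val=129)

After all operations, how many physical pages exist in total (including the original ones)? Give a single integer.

Op 1: fork(P0) -> P1. 4 ppages; refcounts: pp0:2 pp1:2 pp2:2 pp3:2
Op 2: write(P0, v0, 175). refcount(pp0)=2>1 -> COPY to pp4. 5 ppages; refcounts: pp0:1 pp1:2 pp2:2 pp3:2 pp4:1
Op 3: read(P0, v2) -> 12. No state change.
Op 4: write(P1, v3, 160). refcount(pp3)=2>1 -> COPY to pp5. 6 ppages; refcounts: pp0:1 pp1:2 pp2:2 pp3:1 pp4:1 pp5:1
Op 5: read(P0, v3) -> 37. No state change.
Op 6: write(P1, v0, 167). refcount(pp0)=1 -> write in place. 6 ppages; refcounts: pp0:1 pp1:2 pp2:2 pp3:1 pp4:1 pp5:1
Op 7: read(P0, v3) -> 37. No state change.
Op 8: write(P0, v2, 129). refcount(pp2)=2>1 -> COPY to pp6. 7 ppages; refcounts: pp0:1 pp1:2 pp2:1 pp3:1 pp4:1 pp5:1 pp6:1

Answer: 7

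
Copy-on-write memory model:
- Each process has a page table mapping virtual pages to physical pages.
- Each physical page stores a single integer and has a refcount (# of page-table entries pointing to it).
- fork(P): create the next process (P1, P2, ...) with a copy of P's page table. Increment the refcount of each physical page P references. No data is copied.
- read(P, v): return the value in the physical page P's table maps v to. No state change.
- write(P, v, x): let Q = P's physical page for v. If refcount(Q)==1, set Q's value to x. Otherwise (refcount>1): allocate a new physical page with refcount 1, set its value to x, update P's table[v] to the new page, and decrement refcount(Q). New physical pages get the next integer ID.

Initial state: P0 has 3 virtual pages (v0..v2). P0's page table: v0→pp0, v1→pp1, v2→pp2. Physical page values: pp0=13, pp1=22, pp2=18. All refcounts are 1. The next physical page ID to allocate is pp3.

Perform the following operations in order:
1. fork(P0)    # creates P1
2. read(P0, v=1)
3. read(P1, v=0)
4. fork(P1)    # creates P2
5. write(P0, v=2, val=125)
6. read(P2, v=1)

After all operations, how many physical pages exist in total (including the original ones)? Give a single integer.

Answer: 4

Derivation:
Op 1: fork(P0) -> P1. 3 ppages; refcounts: pp0:2 pp1:2 pp2:2
Op 2: read(P0, v1) -> 22. No state change.
Op 3: read(P1, v0) -> 13. No state change.
Op 4: fork(P1) -> P2. 3 ppages; refcounts: pp0:3 pp1:3 pp2:3
Op 5: write(P0, v2, 125). refcount(pp2)=3>1 -> COPY to pp3. 4 ppages; refcounts: pp0:3 pp1:3 pp2:2 pp3:1
Op 6: read(P2, v1) -> 22. No state change.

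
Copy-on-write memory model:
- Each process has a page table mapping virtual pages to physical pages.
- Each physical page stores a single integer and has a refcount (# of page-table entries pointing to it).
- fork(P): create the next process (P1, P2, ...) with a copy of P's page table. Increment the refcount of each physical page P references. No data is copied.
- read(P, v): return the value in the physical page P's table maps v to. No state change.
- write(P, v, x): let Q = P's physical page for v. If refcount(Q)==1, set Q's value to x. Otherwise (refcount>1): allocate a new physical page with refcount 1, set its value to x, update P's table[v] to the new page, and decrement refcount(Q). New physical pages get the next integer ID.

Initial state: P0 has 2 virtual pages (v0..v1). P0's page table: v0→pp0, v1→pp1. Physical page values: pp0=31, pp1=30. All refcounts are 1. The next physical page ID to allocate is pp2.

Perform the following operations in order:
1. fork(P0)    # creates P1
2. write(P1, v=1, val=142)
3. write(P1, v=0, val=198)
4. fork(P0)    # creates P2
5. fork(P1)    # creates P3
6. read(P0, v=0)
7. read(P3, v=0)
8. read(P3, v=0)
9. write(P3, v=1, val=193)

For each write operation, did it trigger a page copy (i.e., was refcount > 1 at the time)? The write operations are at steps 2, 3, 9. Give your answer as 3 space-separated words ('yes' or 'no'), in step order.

Op 1: fork(P0) -> P1. 2 ppages; refcounts: pp0:2 pp1:2
Op 2: write(P1, v1, 142). refcount(pp1)=2>1 -> COPY to pp2. 3 ppages; refcounts: pp0:2 pp1:1 pp2:1
Op 3: write(P1, v0, 198). refcount(pp0)=2>1 -> COPY to pp3. 4 ppages; refcounts: pp0:1 pp1:1 pp2:1 pp3:1
Op 4: fork(P0) -> P2. 4 ppages; refcounts: pp0:2 pp1:2 pp2:1 pp3:1
Op 5: fork(P1) -> P3. 4 ppages; refcounts: pp0:2 pp1:2 pp2:2 pp3:2
Op 6: read(P0, v0) -> 31. No state change.
Op 7: read(P3, v0) -> 198. No state change.
Op 8: read(P3, v0) -> 198. No state change.
Op 9: write(P3, v1, 193). refcount(pp2)=2>1 -> COPY to pp4. 5 ppages; refcounts: pp0:2 pp1:2 pp2:1 pp3:2 pp4:1

yes yes yes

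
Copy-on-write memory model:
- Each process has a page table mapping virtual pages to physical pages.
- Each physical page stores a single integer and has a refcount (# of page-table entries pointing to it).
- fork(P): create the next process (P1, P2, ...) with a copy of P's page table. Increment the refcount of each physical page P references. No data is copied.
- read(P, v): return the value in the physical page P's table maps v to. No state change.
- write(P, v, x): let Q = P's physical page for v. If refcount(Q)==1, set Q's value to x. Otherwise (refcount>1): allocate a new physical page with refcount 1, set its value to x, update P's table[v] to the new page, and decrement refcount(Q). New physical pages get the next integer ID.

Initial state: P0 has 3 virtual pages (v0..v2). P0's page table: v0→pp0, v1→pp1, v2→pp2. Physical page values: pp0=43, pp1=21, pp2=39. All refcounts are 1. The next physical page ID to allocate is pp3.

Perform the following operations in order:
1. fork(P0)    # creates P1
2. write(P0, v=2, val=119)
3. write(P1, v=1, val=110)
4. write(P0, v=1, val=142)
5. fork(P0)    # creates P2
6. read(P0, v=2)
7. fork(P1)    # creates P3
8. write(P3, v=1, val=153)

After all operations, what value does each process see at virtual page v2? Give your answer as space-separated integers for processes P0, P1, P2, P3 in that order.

Answer: 119 39 119 39

Derivation:
Op 1: fork(P0) -> P1. 3 ppages; refcounts: pp0:2 pp1:2 pp2:2
Op 2: write(P0, v2, 119). refcount(pp2)=2>1 -> COPY to pp3. 4 ppages; refcounts: pp0:2 pp1:2 pp2:1 pp3:1
Op 3: write(P1, v1, 110). refcount(pp1)=2>1 -> COPY to pp4. 5 ppages; refcounts: pp0:2 pp1:1 pp2:1 pp3:1 pp4:1
Op 4: write(P0, v1, 142). refcount(pp1)=1 -> write in place. 5 ppages; refcounts: pp0:2 pp1:1 pp2:1 pp3:1 pp4:1
Op 5: fork(P0) -> P2. 5 ppages; refcounts: pp0:3 pp1:2 pp2:1 pp3:2 pp4:1
Op 6: read(P0, v2) -> 119. No state change.
Op 7: fork(P1) -> P3. 5 ppages; refcounts: pp0:4 pp1:2 pp2:2 pp3:2 pp4:2
Op 8: write(P3, v1, 153). refcount(pp4)=2>1 -> COPY to pp5. 6 ppages; refcounts: pp0:4 pp1:2 pp2:2 pp3:2 pp4:1 pp5:1
P0: v2 -> pp3 = 119
P1: v2 -> pp2 = 39
P2: v2 -> pp3 = 119
P3: v2 -> pp2 = 39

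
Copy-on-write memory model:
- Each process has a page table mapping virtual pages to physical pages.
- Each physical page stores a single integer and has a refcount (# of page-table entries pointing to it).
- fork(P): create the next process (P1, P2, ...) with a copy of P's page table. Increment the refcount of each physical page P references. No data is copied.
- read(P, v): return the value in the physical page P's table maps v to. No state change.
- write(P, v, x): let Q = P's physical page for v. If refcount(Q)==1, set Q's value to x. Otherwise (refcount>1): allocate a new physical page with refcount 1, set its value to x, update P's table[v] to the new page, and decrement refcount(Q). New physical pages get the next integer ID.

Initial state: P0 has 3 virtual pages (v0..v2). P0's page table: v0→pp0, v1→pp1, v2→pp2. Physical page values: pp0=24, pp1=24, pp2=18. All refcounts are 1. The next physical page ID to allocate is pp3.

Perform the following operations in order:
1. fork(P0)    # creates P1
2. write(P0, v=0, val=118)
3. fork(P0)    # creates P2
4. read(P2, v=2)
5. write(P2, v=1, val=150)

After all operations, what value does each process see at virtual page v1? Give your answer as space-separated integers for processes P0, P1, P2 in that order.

Answer: 24 24 150

Derivation:
Op 1: fork(P0) -> P1. 3 ppages; refcounts: pp0:2 pp1:2 pp2:2
Op 2: write(P0, v0, 118). refcount(pp0)=2>1 -> COPY to pp3. 4 ppages; refcounts: pp0:1 pp1:2 pp2:2 pp3:1
Op 3: fork(P0) -> P2. 4 ppages; refcounts: pp0:1 pp1:3 pp2:3 pp3:2
Op 4: read(P2, v2) -> 18. No state change.
Op 5: write(P2, v1, 150). refcount(pp1)=3>1 -> COPY to pp4. 5 ppages; refcounts: pp0:1 pp1:2 pp2:3 pp3:2 pp4:1
P0: v1 -> pp1 = 24
P1: v1 -> pp1 = 24
P2: v1 -> pp4 = 150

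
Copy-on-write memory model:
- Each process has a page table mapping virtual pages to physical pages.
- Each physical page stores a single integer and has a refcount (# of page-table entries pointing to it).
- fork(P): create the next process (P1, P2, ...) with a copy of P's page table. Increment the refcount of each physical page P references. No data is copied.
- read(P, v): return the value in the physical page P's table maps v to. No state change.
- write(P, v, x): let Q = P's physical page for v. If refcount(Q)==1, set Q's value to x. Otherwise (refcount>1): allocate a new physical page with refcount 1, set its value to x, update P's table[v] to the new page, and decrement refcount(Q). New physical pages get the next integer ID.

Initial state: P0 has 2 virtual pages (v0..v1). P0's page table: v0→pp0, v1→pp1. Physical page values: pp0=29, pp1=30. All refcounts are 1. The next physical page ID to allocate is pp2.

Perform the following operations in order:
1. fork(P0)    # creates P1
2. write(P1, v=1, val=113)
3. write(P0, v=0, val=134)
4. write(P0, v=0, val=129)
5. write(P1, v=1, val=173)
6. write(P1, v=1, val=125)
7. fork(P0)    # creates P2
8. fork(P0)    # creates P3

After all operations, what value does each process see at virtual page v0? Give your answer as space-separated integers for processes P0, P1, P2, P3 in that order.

Answer: 129 29 129 129

Derivation:
Op 1: fork(P0) -> P1. 2 ppages; refcounts: pp0:2 pp1:2
Op 2: write(P1, v1, 113). refcount(pp1)=2>1 -> COPY to pp2. 3 ppages; refcounts: pp0:2 pp1:1 pp2:1
Op 3: write(P0, v0, 134). refcount(pp0)=2>1 -> COPY to pp3. 4 ppages; refcounts: pp0:1 pp1:1 pp2:1 pp3:1
Op 4: write(P0, v0, 129). refcount(pp3)=1 -> write in place. 4 ppages; refcounts: pp0:1 pp1:1 pp2:1 pp3:1
Op 5: write(P1, v1, 173). refcount(pp2)=1 -> write in place. 4 ppages; refcounts: pp0:1 pp1:1 pp2:1 pp3:1
Op 6: write(P1, v1, 125). refcount(pp2)=1 -> write in place. 4 ppages; refcounts: pp0:1 pp1:1 pp2:1 pp3:1
Op 7: fork(P0) -> P2. 4 ppages; refcounts: pp0:1 pp1:2 pp2:1 pp3:2
Op 8: fork(P0) -> P3. 4 ppages; refcounts: pp0:1 pp1:3 pp2:1 pp3:3
P0: v0 -> pp3 = 129
P1: v0 -> pp0 = 29
P2: v0 -> pp3 = 129
P3: v0 -> pp3 = 129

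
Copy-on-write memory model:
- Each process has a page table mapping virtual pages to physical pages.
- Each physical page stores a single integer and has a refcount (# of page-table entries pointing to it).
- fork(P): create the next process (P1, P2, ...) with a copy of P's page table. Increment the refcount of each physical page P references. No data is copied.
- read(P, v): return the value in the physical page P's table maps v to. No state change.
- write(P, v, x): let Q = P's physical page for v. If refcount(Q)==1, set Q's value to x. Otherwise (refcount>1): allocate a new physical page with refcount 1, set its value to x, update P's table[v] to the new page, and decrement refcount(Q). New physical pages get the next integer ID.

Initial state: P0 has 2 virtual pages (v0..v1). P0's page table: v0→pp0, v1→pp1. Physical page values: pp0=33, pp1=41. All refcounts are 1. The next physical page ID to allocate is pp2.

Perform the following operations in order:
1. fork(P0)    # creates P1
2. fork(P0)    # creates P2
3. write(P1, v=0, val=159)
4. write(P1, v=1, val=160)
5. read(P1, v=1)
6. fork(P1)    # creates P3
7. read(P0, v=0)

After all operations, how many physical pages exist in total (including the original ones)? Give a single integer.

Answer: 4

Derivation:
Op 1: fork(P0) -> P1. 2 ppages; refcounts: pp0:2 pp1:2
Op 2: fork(P0) -> P2. 2 ppages; refcounts: pp0:3 pp1:3
Op 3: write(P1, v0, 159). refcount(pp0)=3>1 -> COPY to pp2. 3 ppages; refcounts: pp0:2 pp1:3 pp2:1
Op 4: write(P1, v1, 160). refcount(pp1)=3>1 -> COPY to pp3. 4 ppages; refcounts: pp0:2 pp1:2 pp2:1 pp3:1
Op 5: read(P1, v1) -> 160. No state change.
Op 6: fork(P1) -> P3. 4 ppages; refcounts: pp0:2 pp1:2 pp2:2 pp3:2
Op 7: read(P0, v0) -> 33. No state change.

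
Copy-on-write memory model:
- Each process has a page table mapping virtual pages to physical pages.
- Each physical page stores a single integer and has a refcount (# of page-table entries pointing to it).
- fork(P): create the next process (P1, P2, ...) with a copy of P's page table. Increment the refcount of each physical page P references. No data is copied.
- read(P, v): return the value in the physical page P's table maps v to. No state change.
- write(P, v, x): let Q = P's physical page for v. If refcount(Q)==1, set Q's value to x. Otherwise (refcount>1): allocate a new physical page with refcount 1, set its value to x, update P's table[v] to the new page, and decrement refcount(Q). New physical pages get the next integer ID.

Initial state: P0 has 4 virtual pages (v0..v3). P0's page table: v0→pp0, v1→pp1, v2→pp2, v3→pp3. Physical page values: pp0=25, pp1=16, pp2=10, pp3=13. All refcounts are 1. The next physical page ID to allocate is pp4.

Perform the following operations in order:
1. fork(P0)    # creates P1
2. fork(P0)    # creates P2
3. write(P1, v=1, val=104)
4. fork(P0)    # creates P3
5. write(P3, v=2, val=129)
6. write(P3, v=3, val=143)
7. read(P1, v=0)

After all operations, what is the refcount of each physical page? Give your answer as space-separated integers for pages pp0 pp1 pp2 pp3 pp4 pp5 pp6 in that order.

Op 1: fork(P0) -> P1. 4 ppages; refcounts: pp0:2 pp1:2 pp2:2 pp3:2
Op 2: fork(P0) -> P2. 4 ppages; refcounts: pp0:3 pp1:3 pp2:3 pp3:3
Op 3: write(P1, v1, 104). refcount(pp1)=3>1 -> COPY to pp4. 5 ppages; refcounts: pp0:3 pp1:2 pp2:3 pp3:3 pp4:1
Op 4: fork(P0) -> P3. 5 ppages; refcounts: pp0:4 pp1:3 pp2:4 pp3:4 pp4:1
Op 5: write(P3, v2, 129). refcount(pp2)=4>1 -> COPY to pp5. 6 ppages; refcounts: pp0:4 pp1:3 pp2:3 pp3:4 pp4:1 pp5:1
Op 6: write(P3, v3, 143). refcount(pp3)=4>1 -> COPY to pp6. 7 ppages; refcounts: pp0:4 pp1:3 pp2:3 pp3:3 pp4:1 pp5:1 pp6:1
Op 7: read(P1, v0) -> 25. No state change.

Answer: 4 3 3 3 1 1 1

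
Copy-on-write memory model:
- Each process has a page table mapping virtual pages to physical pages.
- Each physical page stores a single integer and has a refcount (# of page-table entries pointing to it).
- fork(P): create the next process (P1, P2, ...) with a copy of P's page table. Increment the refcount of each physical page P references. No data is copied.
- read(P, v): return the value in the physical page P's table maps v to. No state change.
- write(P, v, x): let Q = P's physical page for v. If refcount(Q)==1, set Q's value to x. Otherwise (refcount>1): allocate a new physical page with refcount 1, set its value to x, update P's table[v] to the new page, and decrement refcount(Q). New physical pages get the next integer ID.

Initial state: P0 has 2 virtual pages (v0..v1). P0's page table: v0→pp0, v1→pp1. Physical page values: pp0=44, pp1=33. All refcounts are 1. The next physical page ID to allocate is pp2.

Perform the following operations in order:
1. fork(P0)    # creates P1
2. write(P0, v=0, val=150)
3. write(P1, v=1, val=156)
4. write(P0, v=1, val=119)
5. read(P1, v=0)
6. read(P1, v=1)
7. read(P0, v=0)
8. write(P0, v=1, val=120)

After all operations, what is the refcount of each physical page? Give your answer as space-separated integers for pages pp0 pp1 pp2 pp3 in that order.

Op 1: fork(P0) -> P1. 2 ppages; refcounts: pp0:2 pp1:2
Op 2: write(P0, v0, 150). refcount(pp0)=2>1 -> COPY to pp2. 3 ppages; refcounts: pp0:1 pp1:2 pp2:1
Op 3: write(P1, v1, 156). refcount(pp1)=2>1 -> COPY to pp3. 4 ppages; refcounts: pp0:1 pp1:1 pp2:1 pp3:1
Op 4: write(P0, v1, 119). refcount(pp1)=1 -> write in place. 4 ppages; refcounts: pp0:1 pp1:1 pp2:1 pp3:1
Op 5: read(P1, v0) -> 44. No state change.
Op 6: read(P1, v1) -> 156. No state change.
Op 7: read(P0, v0) -> 150. No state change.
Op 8: write(P0, v1, 120). refcount(pp1)=1 -> write in place. 4 ppages; refcounts: pp0:1 pp1:1 pp2:1 pp3:1

Answer: 1 1 1 1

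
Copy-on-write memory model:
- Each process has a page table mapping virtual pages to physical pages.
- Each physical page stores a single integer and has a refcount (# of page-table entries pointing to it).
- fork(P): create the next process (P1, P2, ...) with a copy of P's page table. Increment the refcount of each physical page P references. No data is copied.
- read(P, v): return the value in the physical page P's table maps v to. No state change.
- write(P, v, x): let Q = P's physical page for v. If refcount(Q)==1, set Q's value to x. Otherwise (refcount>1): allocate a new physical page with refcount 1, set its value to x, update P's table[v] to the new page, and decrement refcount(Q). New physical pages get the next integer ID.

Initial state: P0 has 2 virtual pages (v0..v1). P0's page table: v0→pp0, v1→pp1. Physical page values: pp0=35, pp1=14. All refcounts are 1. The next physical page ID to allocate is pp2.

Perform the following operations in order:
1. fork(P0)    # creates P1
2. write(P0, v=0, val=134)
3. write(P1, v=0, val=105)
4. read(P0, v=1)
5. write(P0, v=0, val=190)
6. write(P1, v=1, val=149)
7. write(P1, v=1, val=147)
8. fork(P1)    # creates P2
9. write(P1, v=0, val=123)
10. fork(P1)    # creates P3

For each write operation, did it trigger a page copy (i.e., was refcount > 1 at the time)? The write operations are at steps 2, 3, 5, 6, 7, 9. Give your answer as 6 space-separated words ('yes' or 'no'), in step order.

Op 1: fork(P0) -> P1. 2 ppages; refcounts: pp0:2 pp1:2
Op 2: write(P0, v0, 134). refcount(pp0)=2>1 -> COPY to pp2. 3 ppages; refcounts: pp0:1 pp1:2 pp2:1
Op 3: write(P1, v0, 105). refcount(pp0)=1 -> write in place. 3 ppages; refcounts: pp0:1 pp1:2 pp2:1
Op 4: read(P0, v1) -> 14. No state change.
Op 5: write(P0, v0, 190). refcount(pp2)=1 -> write in place. 3 ppages; refcounts: pp0:1 pp1:2 pp2:1
Op 6: write(P1, v1, 149). refcount(pp1)=2>1 -> COPY to pp3. 4 ppages; refcounts: pp0:1 pp1:1 pp2:1 pp3:1
Op 7: write(P1, v1, 147). refcount(pp3)=1 -> write in place. 4 ppages; refcounts: pp0:1 pp1:1 pp2:1 pp3:1
Op 8: fork(P1) -> P2. 4 ppages; refcounts: pp0:2 pp1:1 pp2:1 pp3:2
Op 9: write(P1, v0, 123). refcount(pp0)=2>1 -> COPY to pp4. 5 ppages; refcounts: pp0:1 pp1:1 pp2:1 pp3:2 pp4:1
Op 10: fork(P1) -> P3. 5 ppages; refcounts: pp0:1 pp1:1 pp2:1 pp3:3 pp4:2

yes no no yes no yes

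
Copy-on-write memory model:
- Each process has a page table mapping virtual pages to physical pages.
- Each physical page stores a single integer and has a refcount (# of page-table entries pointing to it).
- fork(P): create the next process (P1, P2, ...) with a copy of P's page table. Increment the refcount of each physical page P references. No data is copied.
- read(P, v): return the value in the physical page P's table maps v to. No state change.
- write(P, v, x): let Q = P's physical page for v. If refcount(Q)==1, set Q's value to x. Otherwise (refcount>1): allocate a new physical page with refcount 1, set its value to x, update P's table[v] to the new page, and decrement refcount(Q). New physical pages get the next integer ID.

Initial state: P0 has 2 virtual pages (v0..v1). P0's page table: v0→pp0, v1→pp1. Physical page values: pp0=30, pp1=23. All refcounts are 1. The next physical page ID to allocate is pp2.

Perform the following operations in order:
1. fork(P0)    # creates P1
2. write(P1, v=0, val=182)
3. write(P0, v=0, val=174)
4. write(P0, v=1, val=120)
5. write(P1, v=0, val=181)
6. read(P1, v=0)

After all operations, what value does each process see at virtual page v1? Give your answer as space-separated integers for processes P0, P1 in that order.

Op 1: fork(P0) -> P1. 2 ppages; refcounts: pp0:2 pp1:2
Op 2: write(P1, v0, 182). refcount(pp0)=2>1 -> COPY to pp2. 3 ppages; refcounts: pp0:1 pp1:2 pp2:1
Op 3: write(P0, v0, 174). refcount(pp0)=1 -> write in place. 3 ppages; refcounts: pp0:1 pp1:2 pp2:1
Op 4: write(P0, v1, 120). refcount(pp1)=2>1 -> COPY to pp3. 4 ppages; refcounts: pp0:1 pp1:1 pp2:1 pp3:1
Op 5: write(P1, v0, 181). refcount(pp2)=1 -> write in place. 4 ppages; refcounts: pp0:1 pp1:1 pp2:1 pp3:1
Op 6: read(P1, v0) -> 181. No state change.
P0: v1 -> pp3 = 120
P1: v1 -> pp1 = 23

Answer: 120 23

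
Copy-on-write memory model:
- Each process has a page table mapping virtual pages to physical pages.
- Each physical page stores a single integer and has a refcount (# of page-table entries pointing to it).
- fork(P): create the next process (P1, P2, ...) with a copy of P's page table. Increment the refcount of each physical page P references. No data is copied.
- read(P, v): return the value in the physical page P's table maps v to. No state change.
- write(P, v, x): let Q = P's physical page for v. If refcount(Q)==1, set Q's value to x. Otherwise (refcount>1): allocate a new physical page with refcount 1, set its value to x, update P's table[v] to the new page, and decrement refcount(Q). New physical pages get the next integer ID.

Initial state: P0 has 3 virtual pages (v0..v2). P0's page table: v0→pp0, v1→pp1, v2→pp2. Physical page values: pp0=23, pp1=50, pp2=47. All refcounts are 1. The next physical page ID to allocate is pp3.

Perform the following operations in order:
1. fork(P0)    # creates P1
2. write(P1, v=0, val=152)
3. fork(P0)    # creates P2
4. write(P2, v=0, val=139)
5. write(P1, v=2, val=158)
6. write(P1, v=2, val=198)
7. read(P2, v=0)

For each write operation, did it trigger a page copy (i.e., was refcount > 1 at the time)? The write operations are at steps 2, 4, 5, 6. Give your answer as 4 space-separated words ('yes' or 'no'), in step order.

Op 1: fork(P0) -> P1. 3 ppages; refcounts: pp0:2 pp1:2 pp2:2
Op 2: write(P1, v0, 152). refcount(pp0)=2>1 -> COPY to pp3. 4 ppages; refcounts: pp0:1 pp1:2 pp2:2 pp3:1
Op 3: fork(P0) -> P2. 4 ppages; refcounts: pp0:2 pp1:3 pp2:3 pp3:1
Op 4: write(P2, v0, 139). refcount(pp0)=2>1 -> COPY to pp4. 5 ppages; refcounts: pp0:1 pp1:3 pp2:3 pp3:1 pp4:1
Op 5: write(P1, v2, 158). refcount(pp2)=3>1 -> COPY to pp5. 6 ppages; refcounts: pp0:1 pp1:3 pp2:2 pp3:1 pp4:1 pp5:1
Op 6: write(P1, v2, 198). refcount(pp5)=1 -> write in place. 6 ppages; refcounts: pp0:1 pp1:3 pp2:2 pp3:1 pp4:1 pp5:1
Op 7: read(P2, v0) -> 139. No state change.

yes yes yes no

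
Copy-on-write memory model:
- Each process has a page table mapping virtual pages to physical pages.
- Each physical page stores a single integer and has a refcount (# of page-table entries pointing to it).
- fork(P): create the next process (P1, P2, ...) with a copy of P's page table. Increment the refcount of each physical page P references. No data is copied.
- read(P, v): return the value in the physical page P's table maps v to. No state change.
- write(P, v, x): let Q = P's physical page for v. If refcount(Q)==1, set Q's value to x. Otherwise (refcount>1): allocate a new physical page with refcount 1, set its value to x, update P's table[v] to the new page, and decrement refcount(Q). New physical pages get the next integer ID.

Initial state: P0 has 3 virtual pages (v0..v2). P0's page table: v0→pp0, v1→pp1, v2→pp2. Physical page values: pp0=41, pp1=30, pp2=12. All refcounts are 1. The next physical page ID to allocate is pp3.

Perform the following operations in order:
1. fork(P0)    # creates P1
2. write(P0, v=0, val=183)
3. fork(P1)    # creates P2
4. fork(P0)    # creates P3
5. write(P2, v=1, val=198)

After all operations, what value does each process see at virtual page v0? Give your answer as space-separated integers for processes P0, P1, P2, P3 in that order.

Answer: 183 41 41 183

Derivation:
Op 1: fork(P0) -> P1. 3 ppages; refcounts: pp0:2 pp1:2 pp2:2
Op 2: write(P0, v0, 183). refcount(pp0)=2>1 -> COPY to pp3. 4 ppages; refcounts: pp0:1 pp1:2 pp2:2 pp3:1
Op 3: fork(P1) -> P2. 4 ppages; refcounts: pp0:2 pp1:3 pp2:3 pp3:1
Op 4: fork(P0) -> P3. 4 ppages; refcounts: pp0:2 pp1:4 pp2:4 pp3:2
Op 5: write(P2, v1, 198). refcount(pp1)=4>1 -> COPY to pp4. 5 ppages; refcounts: pp0:2 pp1:3 pp2:4 pp3:2 pp4:1
P0: v0 -> pp3 = 183
P1: v0 -> pp0 = 41
P2: v0 -> pp0 = 41
P3: v0 -> pp3 = 183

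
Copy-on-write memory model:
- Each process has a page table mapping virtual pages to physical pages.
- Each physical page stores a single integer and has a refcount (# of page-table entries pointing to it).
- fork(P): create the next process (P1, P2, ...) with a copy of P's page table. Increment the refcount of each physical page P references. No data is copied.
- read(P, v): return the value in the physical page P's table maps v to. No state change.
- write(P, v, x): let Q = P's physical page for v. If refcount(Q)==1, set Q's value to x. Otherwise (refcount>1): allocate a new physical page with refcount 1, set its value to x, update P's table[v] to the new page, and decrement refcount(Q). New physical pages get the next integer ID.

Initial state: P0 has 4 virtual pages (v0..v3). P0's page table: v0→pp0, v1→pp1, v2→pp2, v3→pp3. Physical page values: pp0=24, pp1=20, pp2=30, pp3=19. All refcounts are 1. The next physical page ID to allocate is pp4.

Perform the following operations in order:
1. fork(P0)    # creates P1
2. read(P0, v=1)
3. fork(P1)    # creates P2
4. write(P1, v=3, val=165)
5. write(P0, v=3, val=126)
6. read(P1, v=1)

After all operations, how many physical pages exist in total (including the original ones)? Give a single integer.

Op 1: fork(P0) -> P1. 4 ppages; refcounts: pp0:2 pp1:2 pp2:2 pp3:2
Op 2: read(P0, v1) -> 20. No state change.
Op 3: fork(P1) -> P2. 4 ppages; refcounts: pp0:3 pp1:3 pp2:3 pp3:3
Op 4: write(P1, v3, 165). refcount(pp3)=3>1 -> COPY to pp4. 5 ppages; refcounts: pp0:3 pp1:3 pp2:3 pp3:2 pp4:1
Op 5: write(P0, v3, 126). refcount(pp3)=2>1 -> COPY to pp5. 6 ppages; refcounts: pp0:3 pp1:3 pp2:3 pp3:1 pp4:1 pp5:1
Op 6: read(P1, v1) -> 20. No state change.

Answer: 6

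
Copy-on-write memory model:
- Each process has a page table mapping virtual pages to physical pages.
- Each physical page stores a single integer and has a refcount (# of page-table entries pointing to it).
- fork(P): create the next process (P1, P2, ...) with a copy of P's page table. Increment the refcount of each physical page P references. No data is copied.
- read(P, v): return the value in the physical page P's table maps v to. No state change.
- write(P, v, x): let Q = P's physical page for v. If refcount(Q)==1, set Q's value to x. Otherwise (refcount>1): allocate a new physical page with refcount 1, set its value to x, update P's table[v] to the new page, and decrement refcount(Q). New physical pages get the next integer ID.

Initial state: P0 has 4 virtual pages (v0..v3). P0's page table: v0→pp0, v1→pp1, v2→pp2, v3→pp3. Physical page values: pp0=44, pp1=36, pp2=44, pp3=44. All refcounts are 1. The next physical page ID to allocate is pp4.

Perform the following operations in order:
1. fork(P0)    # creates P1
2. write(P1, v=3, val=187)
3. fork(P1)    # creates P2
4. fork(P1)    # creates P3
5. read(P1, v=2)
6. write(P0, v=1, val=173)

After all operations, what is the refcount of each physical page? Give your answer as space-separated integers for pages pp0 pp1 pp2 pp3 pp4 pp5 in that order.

Op 1: fork(P0) -> P1. 4 ppages; refcounts: pp0:2 pp1:2 pp2:2 pp3:2
Op 2: write(P1, v3, 187). refcount(pp3)=2>1 -> COPY to pp4. 5 ppages; refcounts: pp0:2 pp1:2 pp2:2 pp3:1 pp4:1
Op 3: fork(P1) -> P2. 5 ppages; refcounts: pp0:3 pp1:3 pp2:3 pp3:1 pp4:2
Op 4: fork(P1) -> P3. 5 ppages; refcounts: pp0:4 pp1:4 pp2:4 pp3:1 pp4:3
Op 5: read(P1, v2) -> 44. No state change.
Op 6: write(P0, v1, 173). refcount(pp1)=4>1 -> COPY to pp5. 6 ppages; refcounts: pp0:4 pp1:3 pp2:4 pp3:1 pp4:3 pp5:1

Answer: 4 3 4 1 3 1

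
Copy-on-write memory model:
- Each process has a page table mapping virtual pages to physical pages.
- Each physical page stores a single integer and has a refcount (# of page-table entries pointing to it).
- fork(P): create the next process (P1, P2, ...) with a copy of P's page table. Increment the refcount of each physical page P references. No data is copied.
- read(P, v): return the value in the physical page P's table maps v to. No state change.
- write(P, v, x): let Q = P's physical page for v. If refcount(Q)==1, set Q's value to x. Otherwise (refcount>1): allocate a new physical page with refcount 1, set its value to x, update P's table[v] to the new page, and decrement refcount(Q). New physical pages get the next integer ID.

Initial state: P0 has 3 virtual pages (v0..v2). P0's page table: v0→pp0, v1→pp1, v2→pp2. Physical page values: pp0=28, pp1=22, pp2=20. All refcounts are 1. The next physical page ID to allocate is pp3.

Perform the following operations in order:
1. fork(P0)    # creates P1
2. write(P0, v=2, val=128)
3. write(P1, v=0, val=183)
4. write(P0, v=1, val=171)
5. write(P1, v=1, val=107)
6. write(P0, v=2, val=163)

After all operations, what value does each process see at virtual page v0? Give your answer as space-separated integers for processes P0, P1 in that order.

Op 1: fork(P0) -> P1. 3 ppages; refcounts: pp0:2 pp1:2 pp2:2
Op 2: write(P0, v2, 128). refcount(pp2)=2>1 -> COPY to pp3. 4 ppages; refcounts: pp0:2 pp1:2 pp2:1 pp3:1
Op 3: write(P1, v0, 183). refcount(pp0)=2>1 -> COPY to pp4. 5 ppages; refcounts: pp0:1 pp1:2 pp2:1 pp3:1 pp4:1
Op 4: write(P0, v1, 171). refcount(pp1)=2>1 -> COPY to pp5. 6 ppages; refcounts: pp0:1 pp1:1 pp2:1 pp3:1 pp4:1 pp5:1
Op 5: write(P1, v1, 107). refcount(pp1)=1 -> write in place. 6 ppages; refcounts: pp0:1 pp1:1 pp2:1 pp3:1 pp4:1 pp5:1
Op 6: write(P0, v2, 163). refcount(pp3)=1 -> write in place. 6 ppages; refcounts: pp0:1 pp1:1 pp2:1 pp3:1 pp4:1 pp5:1
P0: v0 -> pp0 = 28
P1: v0 -> pp4 = 183

Answer: 28 183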